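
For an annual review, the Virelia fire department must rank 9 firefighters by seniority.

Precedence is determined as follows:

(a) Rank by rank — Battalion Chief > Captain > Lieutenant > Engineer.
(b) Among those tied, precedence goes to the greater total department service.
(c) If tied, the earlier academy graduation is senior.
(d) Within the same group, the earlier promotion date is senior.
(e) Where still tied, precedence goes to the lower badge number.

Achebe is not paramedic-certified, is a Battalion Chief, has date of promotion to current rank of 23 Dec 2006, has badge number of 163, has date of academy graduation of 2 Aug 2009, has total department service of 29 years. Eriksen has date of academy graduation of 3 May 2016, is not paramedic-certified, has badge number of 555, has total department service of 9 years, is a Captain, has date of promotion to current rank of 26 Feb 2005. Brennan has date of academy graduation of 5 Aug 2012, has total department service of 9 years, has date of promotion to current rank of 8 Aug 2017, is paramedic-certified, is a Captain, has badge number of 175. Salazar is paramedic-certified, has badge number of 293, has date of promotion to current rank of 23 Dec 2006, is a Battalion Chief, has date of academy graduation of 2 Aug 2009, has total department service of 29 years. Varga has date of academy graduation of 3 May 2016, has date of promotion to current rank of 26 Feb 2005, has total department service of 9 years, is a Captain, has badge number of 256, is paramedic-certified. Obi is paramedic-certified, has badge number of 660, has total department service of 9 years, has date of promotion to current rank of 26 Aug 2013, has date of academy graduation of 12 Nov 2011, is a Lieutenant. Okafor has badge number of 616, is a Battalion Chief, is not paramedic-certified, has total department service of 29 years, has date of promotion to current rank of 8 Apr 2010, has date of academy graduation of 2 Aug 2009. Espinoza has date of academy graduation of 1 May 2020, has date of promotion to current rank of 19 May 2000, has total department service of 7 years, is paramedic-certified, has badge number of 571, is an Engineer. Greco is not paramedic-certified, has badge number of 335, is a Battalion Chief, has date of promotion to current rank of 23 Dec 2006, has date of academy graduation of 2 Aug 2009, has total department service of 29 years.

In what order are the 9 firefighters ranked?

Achebe, Salazar, Greco, Okafor, Brennan, Varga, Eriksen, Obi, Espinoza

By rank: Achebe, Salazar, Greco and Okafor (Battalion Chief); then Brennan, Varga and Eriksen (Captain); then Obi (Lieutenant); then Espinoza (Engineer).
Achebe, Salazar, Greco and Okafor all have total department service 29 years, so the next rule applies.
Achebe, Salazar, Greco and Okafor all have date of academy graduation 2 Aug 2009, so the next rule applies.
Among Achebe, Salazar, Greco and Okafor, by date of promotion to current rank (earlier first): Achebe, Salazar and Greco (23 Dec 2006) before Okafor (8 Apr 2010).
Among Achebe, Salazar and Greco, by badge number (lower first): Achebe (163) before Salazar (293) before Greco (335).
Brennan, Varga and Eriksen all have total department service 9 years, so the next rule applies.
Among Brennan, Varga and Eriksen, by date of academy graduation (earlier first): Brennan (5 Aug 2012) before Varga and Eriksen (3 May 2016).
Varga and Eriksen both have date of promotion to current rank 26 Feb 2005, so the next rule applies.
Among Varga and Eriksen, by badge number (lower first): Varga (256) before Eriksen (555).
Full order: Achebe, Salazar, Greco, Okafor, Brennan, Varga, Eriksen, Obi, Espinoza.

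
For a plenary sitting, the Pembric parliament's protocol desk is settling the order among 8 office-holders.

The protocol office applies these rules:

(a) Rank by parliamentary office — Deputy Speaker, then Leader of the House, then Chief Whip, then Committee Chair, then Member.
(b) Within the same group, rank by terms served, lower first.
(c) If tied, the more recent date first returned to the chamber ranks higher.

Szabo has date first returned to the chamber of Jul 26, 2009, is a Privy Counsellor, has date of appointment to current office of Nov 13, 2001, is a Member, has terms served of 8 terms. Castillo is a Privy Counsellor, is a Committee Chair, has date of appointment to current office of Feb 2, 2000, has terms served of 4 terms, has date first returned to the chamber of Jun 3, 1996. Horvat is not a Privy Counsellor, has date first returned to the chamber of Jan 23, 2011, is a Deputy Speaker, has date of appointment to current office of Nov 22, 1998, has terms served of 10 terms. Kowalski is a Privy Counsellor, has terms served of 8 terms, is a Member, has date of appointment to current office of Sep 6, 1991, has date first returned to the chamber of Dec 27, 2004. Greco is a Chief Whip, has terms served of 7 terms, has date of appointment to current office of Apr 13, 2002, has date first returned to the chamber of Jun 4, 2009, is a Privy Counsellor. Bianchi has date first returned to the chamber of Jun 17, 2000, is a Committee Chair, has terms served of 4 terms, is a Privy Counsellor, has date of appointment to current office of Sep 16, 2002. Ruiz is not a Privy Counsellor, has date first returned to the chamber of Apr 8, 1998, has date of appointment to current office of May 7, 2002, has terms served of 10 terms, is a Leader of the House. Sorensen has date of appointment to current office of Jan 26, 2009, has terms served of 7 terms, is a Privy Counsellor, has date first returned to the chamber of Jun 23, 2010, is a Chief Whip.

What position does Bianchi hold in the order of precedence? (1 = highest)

5

By parliamentary office: Horvat (Deputy Speaker); then Ruiz (Leader of the House); then Sorensen and Greco (Chief Whip); then Bianchi and Castillo (Committee Chair); then Szabo and Kowalski (Member).
Sorensen and Greco both have terms served 7 terms, so the next rule applies.
Among Sorensen and Greco, by date first returned to the chamber (later first): Sorensen (Jun 23, 2010) before Greco (Jun 4, 2009).
Bianchi and Castillo both have terms served 4 terms, so the next rule applies.
Among Bianchi and Castillo, by date first returned to the chamber (later first): Bianchi (Jun 17, 2000) before Castillo (Jun 3, 1996).
Szabo and Kowalski both have terms served 8 terms, so the next rule applies.
Among Szabo and Kowalski, by date first returned to the chamber (later first): Szabo (Jul 26, 2009) before Kowalski (Dec 27, 2004).
Order: Horvat, Ruiz, Sorensen, Greco, Bianchi, Castillo, Szabo, Kowalski. So position 5.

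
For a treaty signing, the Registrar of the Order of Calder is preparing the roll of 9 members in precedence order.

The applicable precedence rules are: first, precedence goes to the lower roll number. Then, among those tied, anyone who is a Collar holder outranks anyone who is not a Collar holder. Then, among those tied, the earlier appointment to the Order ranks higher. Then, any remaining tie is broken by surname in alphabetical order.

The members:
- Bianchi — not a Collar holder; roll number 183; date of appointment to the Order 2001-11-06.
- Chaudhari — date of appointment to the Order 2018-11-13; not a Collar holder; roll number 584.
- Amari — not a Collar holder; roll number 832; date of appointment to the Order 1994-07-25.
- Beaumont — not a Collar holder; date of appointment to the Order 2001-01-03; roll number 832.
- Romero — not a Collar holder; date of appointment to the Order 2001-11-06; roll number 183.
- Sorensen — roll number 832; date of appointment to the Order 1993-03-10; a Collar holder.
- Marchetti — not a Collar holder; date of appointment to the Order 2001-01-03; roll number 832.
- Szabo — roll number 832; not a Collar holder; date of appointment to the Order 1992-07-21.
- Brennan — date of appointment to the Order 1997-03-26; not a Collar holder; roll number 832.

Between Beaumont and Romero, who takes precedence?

By roll number (lower first): Bianchi and Romero (both 183); then Chaudhari (584); then Sorensen, Szabo, Amari, Brennan, Beaumont and Marchetti (each 832).
Bianchi and Romero are each not a Collar holder, so the next rule applies.
Bianchi and Romero both have date of appointment to the Order 2001-11-06, so the next rule applies.
Among Bianchi and Romero, alphabetically by surname: Bianchi before Romero.
Among Sorensen, Szabo, Amari, Brennan, Beaumont and Marchetti, a Collar holder before not a Collar holder: Sorensen (a Collar holder) before Szabo, Amari, Brennan, Beaumont and Marchetti (not a Collar holder).
Among Szabo, Amari, Brennan, Beaumont and Marchetti, by date of appointment to the Order (earlier first): Szabo (1992-07-21) before Amari (1994-07-25) before Brennan (1997-03-26) before Beaumont and Marchetti (2001-01-03).
Among Beaumont and Marchetti, alphabetically by surname: Beaumont before Marchetti.
So Romero takes precedence.

Romero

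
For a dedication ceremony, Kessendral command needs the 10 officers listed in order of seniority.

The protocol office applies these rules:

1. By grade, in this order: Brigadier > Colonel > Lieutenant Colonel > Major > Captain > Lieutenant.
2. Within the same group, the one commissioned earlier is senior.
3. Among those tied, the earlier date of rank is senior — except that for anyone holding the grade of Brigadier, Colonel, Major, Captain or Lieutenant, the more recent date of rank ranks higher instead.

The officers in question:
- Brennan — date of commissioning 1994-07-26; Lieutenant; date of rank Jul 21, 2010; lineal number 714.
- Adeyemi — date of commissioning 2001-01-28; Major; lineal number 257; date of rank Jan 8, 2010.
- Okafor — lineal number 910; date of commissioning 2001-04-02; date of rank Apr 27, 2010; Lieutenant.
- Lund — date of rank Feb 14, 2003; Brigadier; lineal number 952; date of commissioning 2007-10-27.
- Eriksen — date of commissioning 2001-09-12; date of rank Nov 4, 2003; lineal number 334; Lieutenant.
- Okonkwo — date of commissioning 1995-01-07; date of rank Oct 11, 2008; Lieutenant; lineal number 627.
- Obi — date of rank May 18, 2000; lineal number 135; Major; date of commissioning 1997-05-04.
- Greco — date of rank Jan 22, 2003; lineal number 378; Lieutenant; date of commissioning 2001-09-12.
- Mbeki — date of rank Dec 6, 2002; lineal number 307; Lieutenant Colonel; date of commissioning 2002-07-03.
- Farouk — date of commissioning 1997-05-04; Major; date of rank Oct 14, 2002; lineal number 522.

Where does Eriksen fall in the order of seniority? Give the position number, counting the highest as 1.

9

By grade: Lund (Brigadier); then Mbeki (Lieutenant Colonel); then Farouk, Obi and Adeyemi (Major); then Brennan, Okonkwo, Okafor, Eriksen and Greco (Lieutenant).
Among Farouk, Obi and Adeyemi, by date of commissioning (earlier first): Farouk and Obi (1997-05-04) before Adeyemi (2001-01-28).
Among Farouk and Obi, by date of rank (later first) (reversed rule for this group): Farouk (Oct 14, 2002) before Obi (May 18, 2000).
Among Brennan, Okonkwo, Okafor, Eriksen and Greco, by date of commissioning (earlier first): Brennan (1994-07-26) before Okonkwo (1995-01-07) before Okafor (2001-04-02) before Eriksen and Greco (2001-09-12).
Among Eriksen and Greco, by date of rank (later first) (reversed rule for this group): Eriksen (Nov 4, 2003) before Greco (Jan 22, 2003).
Order: Lund, Mbeki, Farouk, Obi, Adeyemi, Brennan, Okonkwo, Okafor, Eriksen, Greco. So position 9.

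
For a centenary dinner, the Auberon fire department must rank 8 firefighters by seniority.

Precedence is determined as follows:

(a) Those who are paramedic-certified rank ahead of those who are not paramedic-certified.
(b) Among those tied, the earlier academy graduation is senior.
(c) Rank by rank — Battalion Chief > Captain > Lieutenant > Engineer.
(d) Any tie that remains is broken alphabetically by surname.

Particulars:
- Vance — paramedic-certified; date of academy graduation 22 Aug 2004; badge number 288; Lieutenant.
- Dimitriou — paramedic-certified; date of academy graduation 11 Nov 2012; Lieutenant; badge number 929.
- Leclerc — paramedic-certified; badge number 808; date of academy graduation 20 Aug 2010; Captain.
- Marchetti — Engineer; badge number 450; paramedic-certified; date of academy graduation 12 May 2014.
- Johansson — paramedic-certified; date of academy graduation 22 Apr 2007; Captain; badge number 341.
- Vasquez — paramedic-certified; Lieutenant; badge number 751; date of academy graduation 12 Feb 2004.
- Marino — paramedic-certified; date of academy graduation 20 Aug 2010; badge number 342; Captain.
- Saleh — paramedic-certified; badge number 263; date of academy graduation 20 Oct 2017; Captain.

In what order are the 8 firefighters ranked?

By the first rule: Vasquez, Vance, Johansson, Leclerc, Marino, Dimitriou, Marchetti and Saleh (each paramedic-certified).
Among Vasquez, Vance, Johansson, Leclerc, Marino, Dimitriou, Marchetti and Saleh, by date of academy graduation (earlier first): Vasquez (12 Feb 2004) before Vance (22 Aug 2004) before Johansson (22 Apr 2007) before Leclerc and Marino (20 Aug 2010) before Dimitriou (11 Nov 2012) before Marchetti (12 May 2014) before Saleh (20 Oct 2017).
Leclerc and Marino are each Captain, so the next rule applies.
Among Leclerc and Marino, alphabetically by surname: Leclerc before Marino.
Full order: Vasquez, Vance, Johansson, Leclerc, Marino, Dimitriou, Marchetti, Saleh.

Vasquez, Vance, Johansson, Leclerc, Marino, Dimitriou, Marchetti, Saleh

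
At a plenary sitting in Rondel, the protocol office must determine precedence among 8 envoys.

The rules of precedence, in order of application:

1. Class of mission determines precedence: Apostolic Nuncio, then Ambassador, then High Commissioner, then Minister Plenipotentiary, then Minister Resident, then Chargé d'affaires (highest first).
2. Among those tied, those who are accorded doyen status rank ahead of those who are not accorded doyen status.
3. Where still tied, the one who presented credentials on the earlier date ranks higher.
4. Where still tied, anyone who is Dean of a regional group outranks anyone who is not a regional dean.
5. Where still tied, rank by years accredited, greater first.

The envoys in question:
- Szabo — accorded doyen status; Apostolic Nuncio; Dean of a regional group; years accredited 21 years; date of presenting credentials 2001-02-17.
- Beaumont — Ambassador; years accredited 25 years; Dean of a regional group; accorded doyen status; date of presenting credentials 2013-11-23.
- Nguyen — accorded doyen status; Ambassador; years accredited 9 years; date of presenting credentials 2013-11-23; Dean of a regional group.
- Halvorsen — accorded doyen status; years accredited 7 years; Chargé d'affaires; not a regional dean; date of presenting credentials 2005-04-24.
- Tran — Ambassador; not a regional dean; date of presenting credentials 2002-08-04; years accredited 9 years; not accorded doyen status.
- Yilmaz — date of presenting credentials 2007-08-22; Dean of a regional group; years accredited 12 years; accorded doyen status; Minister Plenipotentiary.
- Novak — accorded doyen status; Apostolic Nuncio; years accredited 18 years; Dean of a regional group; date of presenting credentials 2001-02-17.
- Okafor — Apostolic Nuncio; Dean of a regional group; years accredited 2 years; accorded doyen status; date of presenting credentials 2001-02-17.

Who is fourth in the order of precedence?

Beaumont

By class of mission: Szabo, Novak and Okafor (Apostolic Nuncio); then Beaumont, Nguyen and Tran (Ambassador); then Yilmaz (Minister Plenipotentiary); then Halvorsen (Chargé d'affaires).
Szabo, Novak and Okafor are each accorded doyen status, so the next rule applies.
Szabo, Novak and Okafor all have date of presenting credentials 2001-02-17, so the next rule applies.
Szabo, Novak and Okafor are each Dean of a regional group, so the next rule applies.
Among Szabo, Novak and Okafor, by years accredited (higher first): Szabo (21 years) before Novak (18 years) before Okafor (2 years).
Among Beaumont, Nguyen and Tran, accorded doyen status before not accorded doyen status: Beaumont and Nguyen (accorded doyen status) before Tran (not accorded doyen status).
Beaumont and Nguyen both have date of presenting credentials 2013-11-23, so the next rule applies.
Beaumont and Nguyen are each Dean of a regional group, so the next rule applies.
Among Beaumont and Nguyen, by years accredited (higher first): Beaumont (25 years) before Nguyen (9 years).
Order: Szabo, Novak, Okafor, Beaumont, Nguyen, Tran, Yilmaz, Halvorsen.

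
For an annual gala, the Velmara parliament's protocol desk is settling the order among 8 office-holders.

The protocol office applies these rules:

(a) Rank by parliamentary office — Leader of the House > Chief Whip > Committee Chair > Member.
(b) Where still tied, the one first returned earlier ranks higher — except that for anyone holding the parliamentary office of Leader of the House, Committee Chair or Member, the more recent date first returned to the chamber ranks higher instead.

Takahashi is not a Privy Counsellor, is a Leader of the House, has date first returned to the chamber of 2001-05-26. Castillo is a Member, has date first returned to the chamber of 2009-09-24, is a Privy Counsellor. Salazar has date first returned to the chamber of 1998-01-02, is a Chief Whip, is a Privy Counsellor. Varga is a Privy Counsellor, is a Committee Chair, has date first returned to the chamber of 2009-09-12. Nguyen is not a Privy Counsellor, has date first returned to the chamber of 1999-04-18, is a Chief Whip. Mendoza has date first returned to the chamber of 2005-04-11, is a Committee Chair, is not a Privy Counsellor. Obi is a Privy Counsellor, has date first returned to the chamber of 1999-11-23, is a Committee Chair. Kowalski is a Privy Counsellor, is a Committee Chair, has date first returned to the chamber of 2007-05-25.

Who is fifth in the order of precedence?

Kowalski

By parliamentary office: Takahashi (Leader of the House); then Salazar and Nguyen (Chief Whip); then Varga, Kowalski, Mendoza and Obi (Committee Chair); then Castillo (Member).
Among Salazar and Nguyen, by date first returned to the chamber (earlier first): Salazar (1998-01-02) before Nguyen (1999-04-18).
Among Varga, Kowalski, Mendoza and Obi, by date first returned to the chamber (later first) (reversed rule for this group): Varga (2009-09-12) before Kowalski (2007-05-25) before Mendoza (2005-04-11) before Obi (1999-11-23).
Order: Takahashi, Salazar, Nguyen, Varga, Kowalski, Mendoza, Obi, Castillo.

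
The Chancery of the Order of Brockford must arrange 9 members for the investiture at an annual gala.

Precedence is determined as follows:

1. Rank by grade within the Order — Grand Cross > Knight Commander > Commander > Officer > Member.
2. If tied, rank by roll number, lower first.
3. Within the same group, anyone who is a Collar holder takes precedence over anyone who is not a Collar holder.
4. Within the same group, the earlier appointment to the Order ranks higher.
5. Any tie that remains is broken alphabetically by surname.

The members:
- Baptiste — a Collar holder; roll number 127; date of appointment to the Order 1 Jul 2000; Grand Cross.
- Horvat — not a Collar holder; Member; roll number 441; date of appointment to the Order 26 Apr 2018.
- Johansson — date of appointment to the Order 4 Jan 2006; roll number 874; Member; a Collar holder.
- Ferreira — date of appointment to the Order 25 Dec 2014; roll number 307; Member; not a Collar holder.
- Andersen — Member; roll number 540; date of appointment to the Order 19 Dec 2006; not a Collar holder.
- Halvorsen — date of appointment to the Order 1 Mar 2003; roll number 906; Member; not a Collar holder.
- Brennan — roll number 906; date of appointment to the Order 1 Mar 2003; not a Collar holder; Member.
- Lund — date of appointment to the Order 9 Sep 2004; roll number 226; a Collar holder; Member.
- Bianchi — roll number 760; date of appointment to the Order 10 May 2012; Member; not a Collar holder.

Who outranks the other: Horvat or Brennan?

Horvat

By grade within the Order: Baptiste (Grand Cross); then Lund, Ferreira, Horvat, Andersen, Bianchi, Johansson, Brennan and Halvorsen (Member).
Among Lund, Ferreira, Horvat, Andersen, Bianchi, Johansson, Brennan and Halvorsen, by roll number (lower first): Lund (226) before Ferreira (307) before Horvat (441) before Andersen (540) before Bianchi (760) before Johansson (874) before Brennan and Halvorsen (906).
Brennan and Halvorsen are each not a Collar holder, so the next rule applies.
Brennan and Halvorsen both have date of appointment to the Order 1 Mar 2003, so the next rule applies.
Among Brennan and Halvorsen, alphabetically by surname: Brennan before Halvorsen.
So Horvat takes precedence.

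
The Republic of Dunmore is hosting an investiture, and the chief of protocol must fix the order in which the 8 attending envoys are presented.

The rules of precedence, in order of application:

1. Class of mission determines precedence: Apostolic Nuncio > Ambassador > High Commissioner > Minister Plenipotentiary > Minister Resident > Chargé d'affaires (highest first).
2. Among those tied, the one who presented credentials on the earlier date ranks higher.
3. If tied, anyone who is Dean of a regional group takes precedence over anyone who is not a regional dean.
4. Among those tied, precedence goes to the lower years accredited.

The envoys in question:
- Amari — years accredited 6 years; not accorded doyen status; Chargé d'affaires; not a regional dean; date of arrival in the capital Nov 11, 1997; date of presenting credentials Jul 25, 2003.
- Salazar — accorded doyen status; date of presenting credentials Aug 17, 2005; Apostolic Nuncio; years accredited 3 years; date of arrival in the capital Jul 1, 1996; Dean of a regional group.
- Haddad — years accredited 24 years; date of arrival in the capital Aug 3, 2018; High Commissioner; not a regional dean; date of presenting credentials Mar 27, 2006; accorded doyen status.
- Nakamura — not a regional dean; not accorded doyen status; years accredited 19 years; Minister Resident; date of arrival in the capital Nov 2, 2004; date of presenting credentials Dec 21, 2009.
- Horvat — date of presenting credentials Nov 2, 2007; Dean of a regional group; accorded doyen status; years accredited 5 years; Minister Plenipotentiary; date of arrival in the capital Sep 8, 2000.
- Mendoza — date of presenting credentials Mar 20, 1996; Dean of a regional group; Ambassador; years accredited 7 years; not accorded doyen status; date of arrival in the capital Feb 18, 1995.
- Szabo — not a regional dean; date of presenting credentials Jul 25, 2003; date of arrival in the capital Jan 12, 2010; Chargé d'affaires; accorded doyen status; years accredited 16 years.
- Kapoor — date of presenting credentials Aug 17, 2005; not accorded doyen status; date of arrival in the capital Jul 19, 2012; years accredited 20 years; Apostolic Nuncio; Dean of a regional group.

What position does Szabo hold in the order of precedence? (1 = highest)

By class of mission: Salazar and Kapoor (Apostolic Nuncio); then Mendoza (Ambassador); then Haddad (High Commissioner); then Horvat (Minister Plenipotentiary); then Nakamura (Minister Resident); then Amari and Szabo (Chargé d'affaires).
Salazar and Kapoor both have date of presenting credentials Aug 17, 2005, so the next rule applies.
Salazar and Kapoor are each Dean of a regional group, so the next rule applies.
Among Salazar and Kapoor, by years accredited (lower first): Salazar (3 years) before Kapoor (20 years).
Amari and Szabo both have date of presenting credentials Jul 25, 2003, so the next rule applies.
Amari and Szabo are each not a regional dean, so the next rule applies.
Among Amari and Szabo, by years accredited (lower first): Amari (6 years) before Szabo (16 years).
Order: Salazar, Kapoor, Mendoza, Haddad, Horvat, Nakamura, Amari, Szabo. So position 8.

8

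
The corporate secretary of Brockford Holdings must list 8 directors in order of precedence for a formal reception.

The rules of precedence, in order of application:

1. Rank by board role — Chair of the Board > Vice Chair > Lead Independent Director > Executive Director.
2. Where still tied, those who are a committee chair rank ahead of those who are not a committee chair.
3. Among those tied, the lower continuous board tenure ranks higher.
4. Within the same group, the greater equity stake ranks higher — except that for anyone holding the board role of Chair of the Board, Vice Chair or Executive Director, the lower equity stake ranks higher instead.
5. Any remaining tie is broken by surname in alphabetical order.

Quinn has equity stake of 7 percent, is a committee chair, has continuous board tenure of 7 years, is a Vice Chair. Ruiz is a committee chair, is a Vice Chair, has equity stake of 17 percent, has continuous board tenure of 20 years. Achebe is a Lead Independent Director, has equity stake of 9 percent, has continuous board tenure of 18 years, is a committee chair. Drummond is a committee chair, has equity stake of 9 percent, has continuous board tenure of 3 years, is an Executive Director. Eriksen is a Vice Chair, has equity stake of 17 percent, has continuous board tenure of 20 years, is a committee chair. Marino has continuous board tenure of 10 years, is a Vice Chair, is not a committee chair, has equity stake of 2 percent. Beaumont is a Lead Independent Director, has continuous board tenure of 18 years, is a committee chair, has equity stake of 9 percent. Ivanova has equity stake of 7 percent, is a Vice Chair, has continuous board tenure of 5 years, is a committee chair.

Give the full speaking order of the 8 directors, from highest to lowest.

Ivanova, Quinn, Eriksen, Ruiz, Marino, Achebe, Beaumont, Drummond

By board role: Ivanova, Quinn, Eriksen, Ruiz and Marino (Vice Chair); then Achebe and Beaumont (Lead Independent Director); then Drummond (Executive Director).
Among Ivanova, Quinn, Eriksen, Ruiz and Marino, a committee chair before not a committee chair: Ivanova, Quinn, Eriksen and Ruiz (a committee chair) before Marino (not a committee chair).
Among Ivanova, Quinn, Eriksen and Ruiz, by continuous board tenure (lower first): Ivanova (5 years) before Quinn (7 years) before Eriksen and Ruiz (20 years).
Eriksen and Ruiz both have equity stake 17 percent, so the next rule applies.
Among Eriksen and Ruiz, alphabetically by surname: Eriksen before Ruiz.
Achebe and Beaumont are each a committee chair, so the next rule applies.
Achebe and Beaumont both have continuous board tenure 18 years, so the next rule applies.
Achebe and Beaumont both have equity stake 9 percent, so the next rule applies.
Among Achebe and Beaumont, alphabetically by surname: Achebe before Beaumont.
Full order: Ivanova, Quinn, Eriksen, Ruiz, Marino, Achebe, Beaumont, Drummond.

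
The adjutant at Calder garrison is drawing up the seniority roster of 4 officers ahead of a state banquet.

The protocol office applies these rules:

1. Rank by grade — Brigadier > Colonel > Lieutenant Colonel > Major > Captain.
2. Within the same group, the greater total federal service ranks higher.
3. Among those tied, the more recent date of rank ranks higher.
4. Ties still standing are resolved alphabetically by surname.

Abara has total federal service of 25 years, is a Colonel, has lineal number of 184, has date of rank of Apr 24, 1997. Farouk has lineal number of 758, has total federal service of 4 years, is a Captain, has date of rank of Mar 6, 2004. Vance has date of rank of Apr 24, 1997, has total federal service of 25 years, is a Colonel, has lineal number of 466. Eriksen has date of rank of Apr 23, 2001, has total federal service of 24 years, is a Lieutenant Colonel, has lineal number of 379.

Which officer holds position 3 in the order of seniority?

Eriksen

By grade: Abara and Vance (Colonel); then Eriksen (Lieutenant Colonel); then Farouk (Captain).
Abara and Vance both have total federal service 25 years, so the next rule applies.
Abara and Vance both have date of rank Apr 24, 1997, so the next rule applies.
Among Abara and Vance, alphabetically by surname: Abara before Vance.
Order: Abara, Vance, Eriksen, Farouk.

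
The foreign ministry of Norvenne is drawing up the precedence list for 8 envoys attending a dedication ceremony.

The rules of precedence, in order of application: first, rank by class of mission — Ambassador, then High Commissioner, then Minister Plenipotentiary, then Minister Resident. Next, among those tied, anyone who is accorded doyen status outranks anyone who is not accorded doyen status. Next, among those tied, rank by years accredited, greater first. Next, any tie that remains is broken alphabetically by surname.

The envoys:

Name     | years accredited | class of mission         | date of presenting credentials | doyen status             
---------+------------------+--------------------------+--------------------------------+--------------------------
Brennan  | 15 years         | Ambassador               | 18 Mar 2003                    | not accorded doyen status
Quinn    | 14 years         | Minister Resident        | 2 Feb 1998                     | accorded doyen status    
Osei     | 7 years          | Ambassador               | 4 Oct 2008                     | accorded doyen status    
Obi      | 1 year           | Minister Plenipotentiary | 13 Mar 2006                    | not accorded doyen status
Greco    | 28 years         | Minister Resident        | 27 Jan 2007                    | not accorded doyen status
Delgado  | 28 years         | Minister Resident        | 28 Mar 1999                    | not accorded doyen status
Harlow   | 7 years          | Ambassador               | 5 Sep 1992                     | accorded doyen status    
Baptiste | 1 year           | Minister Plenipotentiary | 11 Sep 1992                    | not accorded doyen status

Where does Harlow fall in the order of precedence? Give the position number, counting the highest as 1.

By class of mission: Harlow, Osei and Brennan (Ambassador); then Baptiste and Obi (Minister Plenipotentiary); then Quinn, Delgado and Greco (Minister Resident).
Among Harlow, Osei and Brennan, accorded doyen status before not accorded doyen status: Harlow and Osei (accorded doyen status) before Brennan (not accorded doyen status).
Harlow and Osei both have years accredited 7 years, so the next rule applies.
Among Harlow and Osei, alphabetically by surname: Harlow before Osei.
Baptiste and Obi are each not accorded doyen status, so the next rule applies.
Baptiste and Obi both have years accredited 1 year, so the next rule applies.
Among Baptiste and Obi, alphabetically by surname: Baptiste before Obi.
Among Quinn, Delgado and Greco, accorded doyen status before not accorded doyen status: Quinn (accorded doyen status) before Delgado and Greco (not accorded doyen status).
Delgado and Greco both have years accredited 28 years, so the next rule applies.
Among Delgado and Greco, alphabetically by surname: Delgado before Greco.
Order: Harlow, Osei, Brennan, Baptiste, Obi, Quinn, Delgado, Greco. So position 1.

1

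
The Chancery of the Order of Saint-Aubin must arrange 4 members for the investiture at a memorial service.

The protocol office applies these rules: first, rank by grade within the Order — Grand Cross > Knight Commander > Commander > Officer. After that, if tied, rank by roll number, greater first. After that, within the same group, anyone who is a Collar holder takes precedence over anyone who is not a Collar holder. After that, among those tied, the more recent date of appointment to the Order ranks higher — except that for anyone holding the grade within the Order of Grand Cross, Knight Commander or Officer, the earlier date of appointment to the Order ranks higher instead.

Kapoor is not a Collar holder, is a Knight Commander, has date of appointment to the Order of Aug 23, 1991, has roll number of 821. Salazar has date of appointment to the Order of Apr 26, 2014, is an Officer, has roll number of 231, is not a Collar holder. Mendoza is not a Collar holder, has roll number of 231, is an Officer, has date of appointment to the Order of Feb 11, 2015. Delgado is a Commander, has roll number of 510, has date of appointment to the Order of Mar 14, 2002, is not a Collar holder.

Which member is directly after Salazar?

By grade within the Order: Kapoor (Knight Commander); then Delgado (Commander); then Salazar and Mendoza (Officer).
Salazar and Mendoza both have roll number 231, so the next rule applies.
Salazar and Mendoza are each not a Collar holder, so the next rule applies.
Among Salazar and Mendoza, by date of appointment to the Order (earlier first) (reversed rule for this group): Salazar (Apr 26, 2014) before Mendoza (Feb 11, 2015).
Order: Kapoor, Delgado, Salazar, Mendoza.

Mendoza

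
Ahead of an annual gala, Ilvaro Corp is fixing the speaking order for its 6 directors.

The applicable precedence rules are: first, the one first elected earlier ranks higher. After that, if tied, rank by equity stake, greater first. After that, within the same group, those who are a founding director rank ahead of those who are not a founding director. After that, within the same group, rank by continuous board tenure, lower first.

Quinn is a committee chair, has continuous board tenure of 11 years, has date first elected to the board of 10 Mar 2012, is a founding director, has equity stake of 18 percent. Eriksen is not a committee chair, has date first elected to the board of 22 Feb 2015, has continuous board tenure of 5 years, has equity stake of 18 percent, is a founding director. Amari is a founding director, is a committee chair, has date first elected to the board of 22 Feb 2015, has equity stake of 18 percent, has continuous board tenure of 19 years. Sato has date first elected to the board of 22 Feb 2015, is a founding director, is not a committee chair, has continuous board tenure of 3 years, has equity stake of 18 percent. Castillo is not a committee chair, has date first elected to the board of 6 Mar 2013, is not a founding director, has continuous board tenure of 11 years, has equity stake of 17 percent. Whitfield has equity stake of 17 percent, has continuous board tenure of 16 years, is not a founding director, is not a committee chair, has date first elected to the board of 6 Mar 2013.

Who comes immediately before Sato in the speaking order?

Whitfield

By date first elected to the board (earlier first): Quinn (10 Mar 2012); then Castillo and Whitfield (both 6 Mar 2013); then Sato, Eriksen and Amari (each 22 Feb 2015).
Castillo and Whitfield both have equity stake 17 percent, so the next rule applies.
Castillo and Whitfield are each not a founding director, so the next rule applies.
Among Castillo and Whitfield, by continuous board tenure (lower first): Castillo (11 years) before Whitfield (16 years).
Sato, Eriksen and Amari all have equity stake 18 percent, so the next rule applies.
Sato, Eriksen and Amari are each a founding director, so the next rule applies.
Among Sato, Eriksen and Amari, by continuous board tenure (lower first): Sato (3 years) before Eriksen (5 years) before Amari (19 years).
Order: Quinn, Castillo, Whitfield, Sato, Eriksen, Amari.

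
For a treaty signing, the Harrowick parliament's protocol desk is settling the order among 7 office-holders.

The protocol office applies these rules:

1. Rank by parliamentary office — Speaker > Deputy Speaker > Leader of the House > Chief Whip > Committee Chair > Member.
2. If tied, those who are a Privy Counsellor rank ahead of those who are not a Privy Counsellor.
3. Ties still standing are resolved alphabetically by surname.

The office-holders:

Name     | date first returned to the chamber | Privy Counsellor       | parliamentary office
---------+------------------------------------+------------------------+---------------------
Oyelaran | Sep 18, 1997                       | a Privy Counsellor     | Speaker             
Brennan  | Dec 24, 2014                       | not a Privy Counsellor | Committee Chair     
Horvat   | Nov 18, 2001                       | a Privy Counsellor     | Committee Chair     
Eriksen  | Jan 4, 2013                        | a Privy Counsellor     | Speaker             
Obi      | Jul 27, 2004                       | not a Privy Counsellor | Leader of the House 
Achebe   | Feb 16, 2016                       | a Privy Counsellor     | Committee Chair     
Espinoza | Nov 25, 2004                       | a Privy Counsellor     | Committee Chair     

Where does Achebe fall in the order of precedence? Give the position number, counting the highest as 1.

By parliamentary office: Eriksen and Oyelaran (Speaker); then Obi (Leader of the House); then Achebe, Espinoza, Horvat and Brennan (Committee Chair).
Eriksen and Oyelaran are each a Privy Counsellor, so the next rule applies.
Among Eriksen and Oyelaran, alphabetically by surname: Eriksen before Oyelaran.
Among Achebe, Espinoza, Horvat and Brennan, a Privy Counsellor before not a Privy Counsellor: Achebe, Espinoza and Horvat (a Privy Counsellor) before Brennan (not a Privy Counsellor).
Among Achebe, Espinoza and Horvat, alphabetically by surname: Achebe before Espinoza before Horvat.
Order: Eriksen, Oyelaran, Obi, Achebe, Espinoza, Horvat, Brennan. So position 4.

4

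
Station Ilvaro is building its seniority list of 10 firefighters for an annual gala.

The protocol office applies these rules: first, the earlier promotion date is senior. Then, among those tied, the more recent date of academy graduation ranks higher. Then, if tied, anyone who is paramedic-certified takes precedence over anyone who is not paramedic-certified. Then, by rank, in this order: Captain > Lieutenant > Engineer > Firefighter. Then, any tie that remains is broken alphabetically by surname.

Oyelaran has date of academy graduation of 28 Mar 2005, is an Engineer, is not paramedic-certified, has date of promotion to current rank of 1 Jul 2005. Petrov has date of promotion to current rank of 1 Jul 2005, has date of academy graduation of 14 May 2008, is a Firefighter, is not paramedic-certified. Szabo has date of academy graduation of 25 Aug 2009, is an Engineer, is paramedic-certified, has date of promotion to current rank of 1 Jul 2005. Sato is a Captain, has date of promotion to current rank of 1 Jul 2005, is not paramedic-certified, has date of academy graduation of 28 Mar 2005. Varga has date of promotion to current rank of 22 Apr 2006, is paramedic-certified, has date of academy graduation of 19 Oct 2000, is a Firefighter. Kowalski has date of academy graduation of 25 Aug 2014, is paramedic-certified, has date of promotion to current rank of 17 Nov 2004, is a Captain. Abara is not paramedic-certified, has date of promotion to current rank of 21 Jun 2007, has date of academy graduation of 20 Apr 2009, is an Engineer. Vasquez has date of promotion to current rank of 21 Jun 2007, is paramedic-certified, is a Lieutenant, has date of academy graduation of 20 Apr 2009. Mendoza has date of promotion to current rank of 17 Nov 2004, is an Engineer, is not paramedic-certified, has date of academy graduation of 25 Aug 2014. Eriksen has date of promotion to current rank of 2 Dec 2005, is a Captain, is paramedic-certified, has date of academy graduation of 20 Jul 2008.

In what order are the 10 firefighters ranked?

Kowalski, Mendoza, Szabo, Petrov, Sato, Oyelaran, Eriksen, Varga, Vasquez, Abara

By date of promotion to current rank (earlier first): Kowalski and Mendoza (both 17 Nov 2004); then Szabo, Petrov, Sato and Oyelaran (each 1 Jul 2005); then Eriksen (2 Dec 2005); then Varga (22 Apr 2006); then Vasquez and Abara (both 21 Jun 2007).
Kowalski and Mendoza both have date of academy graduation 25 Aug 2014, so the next rule applies.
Among Kowalski and Mendoza, paramedic-certified before not paramedic-certified: Kowalski (paramedic-certified) before Mendoza (not paramedic-certified).
Among Szabo, Petrov, Sato and Oyelaran, by date of academy graduation (later first): Szabo (25 Aug 2009) before Petrov (14 May 2008) before Sato and Oyelaran (28 Mar 2005).
Sato and Oyelaran are each not paramedic-certified, so the next rule applies.
Among Sato and Oyelaran, by rank: Sato (Captain) before Oyelaran (Engineer).
Vasquez and Abara both have date of academy graduation 20 Apr 2009, so the next rule applies.
Among Vasquez and Abara, paramedic-certified before not paramedic-certified: Vasquez (paramedic-certified) before Abara (not paramedic-certified).
Full order: Kowalski, Mendoza, Szabo, Petrov, Sato, Oyelaran, Eriksen, Varga, Vasquez, Abara.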